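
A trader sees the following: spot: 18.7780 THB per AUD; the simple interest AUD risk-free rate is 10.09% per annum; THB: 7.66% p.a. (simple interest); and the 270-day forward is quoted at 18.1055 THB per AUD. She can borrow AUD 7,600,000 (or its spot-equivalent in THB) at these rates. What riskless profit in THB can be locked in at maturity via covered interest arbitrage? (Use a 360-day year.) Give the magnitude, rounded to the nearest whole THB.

T = 270/360 years.
Route A — deposit AUD, sell forward: 7,600,000 × 1.075675 × 18.1055 = THB 148,014,816.22.
Route B — convert at spot, deposit THB: 7,600,000 × 18.7780 × 1.057450 = THB 150,911,650.36.
The quoted forward undervalues AUD, so borrow AUD, convert to THB at spot, deposit the THB at 7.66%, and buy AUD forward at 18.1055 to cover the loan.
Profit = 150,911,650.36 − 148,014,816.22 = THB 2,896,834.

THB 2,896,834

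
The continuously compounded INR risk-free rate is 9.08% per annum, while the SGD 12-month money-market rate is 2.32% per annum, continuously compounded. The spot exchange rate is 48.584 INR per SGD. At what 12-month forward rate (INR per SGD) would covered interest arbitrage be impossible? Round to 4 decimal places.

T = 1 year.
INR accumulates by e^(0.0908×1) = 1.09504997.
Growth of 1 SGD over T: e^(0.0232×1) = 1.02347121.
So F = 48.584 × 1.09504997 / 1.02347121 = 51.981831 (INR/SGD).

51.9818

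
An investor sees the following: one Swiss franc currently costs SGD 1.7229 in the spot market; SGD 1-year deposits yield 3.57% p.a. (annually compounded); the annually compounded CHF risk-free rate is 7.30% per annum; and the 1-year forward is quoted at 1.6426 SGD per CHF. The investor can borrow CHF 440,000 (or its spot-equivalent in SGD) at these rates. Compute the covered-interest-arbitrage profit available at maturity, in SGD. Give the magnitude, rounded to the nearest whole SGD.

T = 1 year.
Invest the CHF and cover forward: 440,000 × 1.073000 × 1.6426 = SGD 775,504.31.
Convert at spot and invest in SGD: 440,000 × 1.7229 × 1.035700 = SGD 785,139.31.
The quoted forward undervalues CHF, so borrow CHF, convert to SGD at spot, deposit the SGD at 3.57%, and buy CHF forward at 1.6426 to cover the loan.
Arbitrage profit = |775,504.31 − 785,139.31| = SGD 9,635.

SGD 9,635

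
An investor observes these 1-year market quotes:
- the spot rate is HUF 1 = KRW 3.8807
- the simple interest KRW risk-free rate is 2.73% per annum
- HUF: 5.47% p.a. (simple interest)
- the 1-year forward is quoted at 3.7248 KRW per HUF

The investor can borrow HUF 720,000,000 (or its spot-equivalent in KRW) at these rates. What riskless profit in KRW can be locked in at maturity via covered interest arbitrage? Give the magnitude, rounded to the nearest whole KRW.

T = 1 year.
Keep in HUF, deliver into the forward: 720,000,000·1.054700·3.7248 = KRW 2,828,553,523.20.
Swap to KRW now, deposit: 720,000,000·3.8807·1.027300 = KRW 2,870,383,039.20.
The quoted forward undervalues HUF, so borrow HUF, convert to KRW at spot, deposit the KRW at 2.73%, and buy HUF forward at 3.7248 to cover the loan.
The gap between the two covered legs is KRW 41,829,516.

KRW 41,829,516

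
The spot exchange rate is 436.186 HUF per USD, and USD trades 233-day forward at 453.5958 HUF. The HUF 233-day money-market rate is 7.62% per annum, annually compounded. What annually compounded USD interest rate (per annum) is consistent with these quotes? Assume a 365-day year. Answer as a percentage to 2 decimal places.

T = 233/365 years.
F/S = 453.5958/436.186 = 1.0399137 = (growth of HUF) / (growth of USD).
The HUF side grows by (1 + 0.0762)^(233/365) = 1.0479947.
So the USD growth factor = 1.0077708.
r = 1.0077708^(365/233) − 1 = 0.012200 → 1.22%.

1.22%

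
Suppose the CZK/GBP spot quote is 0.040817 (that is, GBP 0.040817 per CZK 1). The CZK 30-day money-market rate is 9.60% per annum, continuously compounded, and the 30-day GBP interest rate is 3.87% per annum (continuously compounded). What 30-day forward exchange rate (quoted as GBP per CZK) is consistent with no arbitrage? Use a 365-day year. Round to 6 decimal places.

0.040625

T = 30/365 years.
Growth of 1 GBP over T: e^(0.0387×30/365) = 1.0031859.
CZK accumulates by e^(0.0960×30/365) = 1.0079216.
CIP: F = S · (grow GBP)/(grow CZK) = 0.040817 × 1.0031859/1.0079216 = 0.04062522 GBP per CZK.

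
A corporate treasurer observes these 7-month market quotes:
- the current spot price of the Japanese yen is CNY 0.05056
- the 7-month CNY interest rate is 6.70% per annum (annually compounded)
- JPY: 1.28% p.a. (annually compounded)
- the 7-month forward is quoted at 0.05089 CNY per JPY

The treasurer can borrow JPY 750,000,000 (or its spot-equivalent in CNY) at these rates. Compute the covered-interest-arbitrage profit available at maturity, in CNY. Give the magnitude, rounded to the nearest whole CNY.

T = 7/12 years.
Keep in JPY, deliver into the forward: 750,000,000·1.007446875·0.05089 = CNY 38,451,728.60.
Swap to CNY now, deposit: 750,000,000·0.05056·1.0385543872 = CNY 39,381,982.36.
The quoted forward undervalues JPY, so borrow JPY, convert to CNY at spot, deposit the CNY at 6.70%, and buy JPY forward at 0.05089 to cover the loan.
Arbitrage profit = |38,451,728.60 − 39,381,982.36| = CNY 930,254.

CNY 930,254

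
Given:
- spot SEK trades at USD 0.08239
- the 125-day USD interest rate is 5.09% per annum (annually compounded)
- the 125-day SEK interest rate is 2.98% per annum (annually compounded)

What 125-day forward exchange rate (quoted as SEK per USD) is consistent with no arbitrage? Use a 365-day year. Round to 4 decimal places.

T = 125/365 years.
USD accumulates by (1 + 0.0509)^(125/365) = 1.01714774.
SEK accumulates by (1 + 0.0298)^(125/365) = 1.01010711.
So F = 0.08239 × 1.01714774 / 1.01010711 = 0.082964273 (USD/SEK).
Invert for SEK per USD: 1 / 0.082964273 = 12.0534.

12.0534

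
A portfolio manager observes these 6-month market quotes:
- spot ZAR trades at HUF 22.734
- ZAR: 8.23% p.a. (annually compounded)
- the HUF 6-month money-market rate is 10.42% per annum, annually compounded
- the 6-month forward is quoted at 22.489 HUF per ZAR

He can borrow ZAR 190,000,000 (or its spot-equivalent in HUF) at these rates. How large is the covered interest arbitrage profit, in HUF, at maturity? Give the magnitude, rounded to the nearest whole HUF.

HUF 93,664,193

T = 6/12 years.
Invest the ZAR and cover forward: 190,000,000 × 1.040336484028 × 22.489 = HUF 4,445,264,165.97.
Convert at spot and invest in HUF: 190,000,000 × 22.734 × 1.050809211989 = HUF 4,538,928,358.82.
The quoted forward undervalues ZAR, so borrow ZAR, convert to HUF at spot, deposit the HUF at 10.42%, and buy ZAR forward at 22.489 to cover the loan.
The gap between the two covered legs is HUF 93,664,193.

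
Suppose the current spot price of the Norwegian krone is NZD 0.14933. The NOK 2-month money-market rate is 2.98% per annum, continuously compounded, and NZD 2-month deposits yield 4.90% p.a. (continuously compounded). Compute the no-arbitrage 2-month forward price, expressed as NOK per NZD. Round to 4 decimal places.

T = 2/12 years.
NZD accumulates by e^(0.0490×2/12) = 1.0082001.
Growth of 1 NOK over T: e^(0.0298×2/12) = 1.004979.
Forward (NZD per NOK) = 0.14933 × 1.0082001 / 1.004979 = 0.1498086.
Quoted the other way: 1/0.1498086 = 6.6752 NOK per NZD.

6.6752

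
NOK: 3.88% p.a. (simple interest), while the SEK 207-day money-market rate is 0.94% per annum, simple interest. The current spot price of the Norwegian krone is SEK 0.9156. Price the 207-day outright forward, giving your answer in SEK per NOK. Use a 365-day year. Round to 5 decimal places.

0.90066

T = 207/365 years.
SEK accumulates by 1 + 0.0094×207/365 = 1.005331.
NOK growth factor: 1 + 0.0388×207/365 = 1.0220044.
So F = 0.9156 × 1.005331 / 1.0220044 = 0.9006625 (SEK/NOK).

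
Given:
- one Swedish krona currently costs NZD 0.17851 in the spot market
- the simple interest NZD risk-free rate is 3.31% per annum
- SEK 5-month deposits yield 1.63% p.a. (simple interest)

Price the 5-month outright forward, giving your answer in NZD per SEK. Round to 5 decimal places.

T = 5/12 years.
Growth of 1 NZD over T: 1 + 0.0331×5/12 = 1.0137917.
Growth of 1 SEK over T: 1 + 0.0163×5/12 = 1.0067917.
CIP: F = S · (grow NZD)/(grow SEK) = 0.17851 × 1.0137917/1.0067917 = 0.1797511 NZD per SEK.

0.17975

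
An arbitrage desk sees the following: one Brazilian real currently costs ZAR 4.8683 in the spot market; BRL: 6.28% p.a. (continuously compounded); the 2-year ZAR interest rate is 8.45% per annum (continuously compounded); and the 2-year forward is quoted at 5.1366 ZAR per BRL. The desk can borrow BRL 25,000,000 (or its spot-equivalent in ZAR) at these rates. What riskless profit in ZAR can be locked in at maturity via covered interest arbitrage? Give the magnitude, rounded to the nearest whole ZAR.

T = 2 years.
Keep in BRL, deliver into the forward: 25,000,000·1.13382854615·5.1366 = ZAR 145,600,592.75.
Swap to ZAR now, deposit: 25,000,000·4.8683·1.18412013892 = ZAR 144,116,301.81.
The quoted forward overvalues BRL, so borrow ZAR, buy BRL at spot, deposit the BRL at 6.28%, and sell the proceeds forward at 5.1366.
Profit = 145,600,592.75 − 144,116,301.81 = ZAR 1,484,291.

ZAR 1,484,291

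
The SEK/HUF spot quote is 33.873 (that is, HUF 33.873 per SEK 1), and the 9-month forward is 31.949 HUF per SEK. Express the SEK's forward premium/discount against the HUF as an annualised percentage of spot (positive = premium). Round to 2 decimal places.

-7.57%

T = 9/12 years.
SEK trades forward at -5.68004% vs spot over the period.
×(1/T) gives -7.57% p.a.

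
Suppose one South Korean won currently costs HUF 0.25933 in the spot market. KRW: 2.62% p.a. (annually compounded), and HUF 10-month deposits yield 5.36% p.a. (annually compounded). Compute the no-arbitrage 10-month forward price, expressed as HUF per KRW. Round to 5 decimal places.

0.26509

T = 10/12 years.
Growth of 1 HUF over T: (1 + 0.0536)^(10/12) = 1.0444712.
KRW growth factor: (1 + 0.0262)^(10/12) = 1.0217861.
CIP: F = S · (grow HUF)/(grow KRW) = 0.25933 × 1.0444712/1.0217861 = 0.2650875 HUF per KRW.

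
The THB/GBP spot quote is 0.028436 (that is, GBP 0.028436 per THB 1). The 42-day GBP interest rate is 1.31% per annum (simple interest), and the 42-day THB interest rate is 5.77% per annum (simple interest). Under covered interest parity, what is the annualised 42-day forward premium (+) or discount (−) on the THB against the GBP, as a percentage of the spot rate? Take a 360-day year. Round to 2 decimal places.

-4.43%

T = 42/360 years.
No-arbitrage forward: 0.028436 × 1.0015283 / 1.0067317 = 0.028289026 GBP/THB.
(F − S)/S ÷ T = (0.028289026 − 0.028436)/0.028436/(42/360) = -0.044302 → -4.43%.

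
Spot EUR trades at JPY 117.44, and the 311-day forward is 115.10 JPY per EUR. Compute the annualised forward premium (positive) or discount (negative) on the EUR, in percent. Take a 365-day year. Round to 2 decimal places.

-2.34%

T = 311/365 years.
EUR trades forward at -1.99251% vs spot over the period.
Per annum: -0.0199251 / (311/365) = -0.023385 = -2.34%.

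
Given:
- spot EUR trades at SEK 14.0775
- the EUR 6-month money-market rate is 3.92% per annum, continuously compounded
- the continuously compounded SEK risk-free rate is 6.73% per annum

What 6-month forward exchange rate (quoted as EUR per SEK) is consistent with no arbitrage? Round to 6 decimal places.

0.070044

T = 6/12 years.
Growth of 1 SEK over T: e^(0.0673×6/12) = 1.0342226.
EUR accumulates by e^(0.0392×6/12) = 1.0197933.
Forward (SEK per EUR) = 14.0775 × 1.0342226 / 1.0197933 = 14.27669.
Quoted the other way: 1/14.27669 = 0.070044 EUR per SEK.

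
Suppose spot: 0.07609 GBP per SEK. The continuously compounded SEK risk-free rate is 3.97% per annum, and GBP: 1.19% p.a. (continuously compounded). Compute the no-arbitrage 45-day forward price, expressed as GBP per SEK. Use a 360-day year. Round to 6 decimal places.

T = 45/360 years.
Growth of 1 GBP over T: e^(0.0119×45/360) = 1.0014886.
SEK growth factor: e^(0.0397×45/360) = 1.0049748.
Forward (GBP per SEK) = 0.07609 × 1.0014886 / 1.0049748 = 0.07582605.

0.075826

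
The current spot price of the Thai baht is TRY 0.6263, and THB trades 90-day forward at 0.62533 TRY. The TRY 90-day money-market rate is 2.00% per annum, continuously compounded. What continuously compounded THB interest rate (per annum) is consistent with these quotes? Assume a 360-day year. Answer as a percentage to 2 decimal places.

2.62%

T = 90/360 years.
By CIP, F/S equals the TRY-to-THB growth ratio: 0.62533/0.6263 = 0.9984512.
TRY growth factor: e^(0.0200×90/360) = 1.0050125.
Hence g_THB = 1.0065715.
Take logs: ln 1.0065715 / (90/360) = 0.026200, so 2.62%.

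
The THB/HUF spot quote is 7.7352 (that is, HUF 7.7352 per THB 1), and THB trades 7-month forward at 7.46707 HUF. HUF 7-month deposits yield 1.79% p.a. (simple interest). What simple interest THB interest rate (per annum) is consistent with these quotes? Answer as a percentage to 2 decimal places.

T = 7/12 years.
F/S = 7.46707/7.7352 = 0.9653364 = (growth of HUF) / (growth of THB).
HUF growth factor: 1 + 0.0179×7/12 = 1.0104417.
That pins the THB growth at 1.046725.
(1.046725 − 1)/T = 0.080100, i.e. 8.01%.

8.01%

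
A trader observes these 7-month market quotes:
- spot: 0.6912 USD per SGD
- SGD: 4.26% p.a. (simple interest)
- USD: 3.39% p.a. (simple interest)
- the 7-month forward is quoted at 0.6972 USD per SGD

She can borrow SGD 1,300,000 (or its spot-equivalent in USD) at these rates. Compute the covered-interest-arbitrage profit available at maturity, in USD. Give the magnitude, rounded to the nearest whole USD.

USD 12,554

T = 7/12 years.
Invest the SGD and cover forward: 1,300,000 × 1.024850 × 0.6972 = USD 928,883.05.
Convert at spot and invest in USD: 1,300,000 × 0.6912 × 1.019775 = USD 916,329.02.
The quoted forward overvalues SGD, so borrow USD, buy SGD at spot, deposit the SGD at 4.26%, and sell the proceeds forward at 0.6972.
The gap between the two covered legs is USD 12,554.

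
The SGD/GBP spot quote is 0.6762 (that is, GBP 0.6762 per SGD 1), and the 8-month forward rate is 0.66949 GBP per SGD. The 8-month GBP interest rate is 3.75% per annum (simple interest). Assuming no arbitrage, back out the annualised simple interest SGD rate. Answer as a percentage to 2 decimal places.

5.29%

T = 8/12 years.
F/S = 0.66949/0.6762 = 0.9900769 = (growth of GBP) / (growth of SGD).
The GBP side grows by 1 + 0.0375×8/12 = 1.025000.
That pins the SGD growth at 1.0352731.
(1.0352731 − 1)/T = 0.052910, i.e. 5.29%.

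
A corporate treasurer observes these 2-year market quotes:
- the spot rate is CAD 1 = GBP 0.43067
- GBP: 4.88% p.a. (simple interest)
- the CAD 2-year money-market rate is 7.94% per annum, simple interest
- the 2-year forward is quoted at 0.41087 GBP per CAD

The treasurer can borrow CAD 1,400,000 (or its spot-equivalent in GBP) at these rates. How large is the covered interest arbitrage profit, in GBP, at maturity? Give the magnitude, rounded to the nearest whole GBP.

GBP 4,778

T = 2 years.
Route A — deposit CAD, sell forward: 1,400,000 × 1.158800 × 0.41087 = GBP 666,562.62.
Route B — convert at spot, deposit GBP: 1,400,000 × 0.43067 × 1.097600 = GBP 661,784.75.
The quoted forward overvalues CAD, so borrow GBP, buy CAD at spot, deposit the CAD at 7.94%, and sell the proceeds forward at 0.41087.
Arbitrage profit = |666,562.62 − 661,784.75| = GBP 4,778.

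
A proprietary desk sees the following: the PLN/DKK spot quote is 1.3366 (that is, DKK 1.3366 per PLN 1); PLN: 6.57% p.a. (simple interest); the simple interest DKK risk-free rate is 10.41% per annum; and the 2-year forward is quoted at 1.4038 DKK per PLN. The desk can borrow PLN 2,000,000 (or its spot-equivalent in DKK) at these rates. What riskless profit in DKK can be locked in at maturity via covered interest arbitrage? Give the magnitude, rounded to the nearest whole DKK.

T = 2 years.
Keep in PLN, deliver into the forward: 2,000,000·1.131400·1.4038 = DKK 3,176,518.64.
Swap to DKK now, deposit: 2,000,000·1.3366·1.208200 = DKK 3,229,760.24.
The quoted forward undervalues PLN, so borrow PLN, convert to DKK at spot, deposit the DKK at 10.41%, and buy PLN forward at 1.4038 to cover the loan.
Profit = 3,229,760.24 − 3,176,518.64 = DKK 53,242.

DKK 53,242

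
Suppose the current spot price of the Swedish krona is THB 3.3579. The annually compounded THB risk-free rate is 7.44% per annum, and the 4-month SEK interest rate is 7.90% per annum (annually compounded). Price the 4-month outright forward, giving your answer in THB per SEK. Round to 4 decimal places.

T = 4/12 years.
Growth of 1 THB over T: (1 + 0.0744)^(4/12) = 1.0242092.
SEK growth factor: (1 + 0.0790)^(4/12) = 1.0256688.
CIP: F = S · (grow THB)/(grow SEK) = 3.3579 × 1.0242092/1.0256688 = 3.353121 THB per SEK.

3.3531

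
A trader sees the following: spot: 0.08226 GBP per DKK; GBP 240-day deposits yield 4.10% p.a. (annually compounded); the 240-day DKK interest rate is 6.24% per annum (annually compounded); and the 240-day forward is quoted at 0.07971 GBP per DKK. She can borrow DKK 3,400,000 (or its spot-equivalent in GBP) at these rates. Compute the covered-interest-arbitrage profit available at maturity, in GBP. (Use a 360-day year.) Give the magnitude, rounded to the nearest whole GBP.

T = 240/360 years.
Keep in DKK, deliver into the forward: 3,400,000·1.04117894·0.07971 = GBP 282,174.07.
Swap to GBP now, deposit: 3,400,000·0.08226·1.02714988 = GBP 287,277.39.
The quoted forward undervalues DKK, so borrow DKK, convert to GBP at spot, deposit the GBP at 4.10%, and buy DKK forward at 0.07971 to cover the loan.
Profit = 287,277.39 − 282,174.07 = GBP 5,103.

GBP 5,103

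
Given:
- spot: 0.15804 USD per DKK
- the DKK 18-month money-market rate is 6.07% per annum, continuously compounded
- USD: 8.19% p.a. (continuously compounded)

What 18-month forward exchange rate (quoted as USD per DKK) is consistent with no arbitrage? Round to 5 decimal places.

0.16315

T = 18/12 years.
USD growth factor: e^(0.0819×18/12) = 1.1307148.
DKK accumulates by e^(0.0607×18/12) = 1.0953238.
Forward (USD per DKK) = 0.15804 × 1.1307148 / 1.0953238 = 0.1631464.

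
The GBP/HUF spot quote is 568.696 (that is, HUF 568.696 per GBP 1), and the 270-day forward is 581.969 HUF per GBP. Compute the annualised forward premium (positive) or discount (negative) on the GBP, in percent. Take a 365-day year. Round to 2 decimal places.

+3.16%

T = 270/365 years.
Period premium: (581.969 − 568.696)/568.696 = 0.0233394.
Annualise by dividing by T: 0.0233394 / (270/365) = 0.031551 → 3.16%.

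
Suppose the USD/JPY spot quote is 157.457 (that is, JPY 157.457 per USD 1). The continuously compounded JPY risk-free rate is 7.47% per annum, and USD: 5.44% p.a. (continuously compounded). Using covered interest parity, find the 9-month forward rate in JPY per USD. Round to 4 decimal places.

T = 9/12 years.
JPY growth factor: e^(0.0747×9/12) = 1.057624124.
USD accumulates by e^(0.0544×9/12) = 1.041643756.
CIP: F = S · (grow JPY)/(grow USD) = 157.457 × 1.057624124/1.041643756 = 159.872625 JPY per USD.

159.8726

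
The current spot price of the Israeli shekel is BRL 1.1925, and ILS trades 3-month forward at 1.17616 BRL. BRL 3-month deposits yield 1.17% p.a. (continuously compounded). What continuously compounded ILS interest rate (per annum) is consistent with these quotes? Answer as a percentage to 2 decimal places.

T = 3/12 years.
F/S = 1.17616/1.1925 = 0.9862977 = (growth of BRL) / (growth of ILS).
The BRL side grows by e^(0.0117×3/12) = 1.0029293.
That pins the ILS growth at 1.0168627.
r = ln(1.0168627)/(3/12) = 0.066888 → 6.69%.

6.69%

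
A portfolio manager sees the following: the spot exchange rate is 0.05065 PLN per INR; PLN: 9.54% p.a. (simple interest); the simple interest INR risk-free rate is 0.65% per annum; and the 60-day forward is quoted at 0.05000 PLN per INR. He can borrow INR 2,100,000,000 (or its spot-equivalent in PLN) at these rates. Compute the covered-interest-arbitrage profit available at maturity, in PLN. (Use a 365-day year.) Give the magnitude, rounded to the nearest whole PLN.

PLN 2,920,845

T = 60/365 years.
Keep in INR, deliver into the forward: 2,100,000,000·1.00106849315·0.05000 = PLN 105,112,191.78.
Swap to PLN now, deposit: 2,100,000,000·0.05065·1.01568219178 = PLN 108,033,036.33.
The quoted forward undervalues INR, so borrow INR, convert to PLN at spot, deposit the PLN at 9.54%, and buy INR forward at 0.05000 to cover the loan.
The gap between the two covered legs is PLN 2,920,845.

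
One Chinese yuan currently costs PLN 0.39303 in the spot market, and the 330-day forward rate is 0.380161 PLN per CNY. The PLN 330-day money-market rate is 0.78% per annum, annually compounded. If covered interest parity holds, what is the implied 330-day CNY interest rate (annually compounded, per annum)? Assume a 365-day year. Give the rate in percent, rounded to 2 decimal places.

T = 330/365 years.
F/S = 0.380161/0.39303 = 0.9672570 = (growth of PLN) / (growth of CNY).
The PLN side grows by (1 + 0.0078)^(330/365) = 1.0070494.
That pins the CNY growth at 1.0411394.
r = 1.0411394^(365/330) − 1 = 0.045601 → 4.56%.

4.56%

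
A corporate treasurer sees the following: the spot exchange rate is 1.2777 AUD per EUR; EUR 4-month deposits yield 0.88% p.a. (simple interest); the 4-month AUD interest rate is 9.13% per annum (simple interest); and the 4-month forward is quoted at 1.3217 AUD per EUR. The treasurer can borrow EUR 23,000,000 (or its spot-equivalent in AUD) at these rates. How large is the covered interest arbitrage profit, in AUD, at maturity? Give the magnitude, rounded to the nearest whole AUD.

T = 4/12 years.
Invest the EUR and cover forward: 23,000,000 × 1.0029333333 × 1.3217 = AUD 30,488,270.69.
Convert at spot and invest in AUD: 23,000,000 × 1.2777 × 1.0304333333 = AUD 30,281,447.41.
The quoted forward overvalues EUR, so borrow AUD, buy EUR at spot, deposit the EUR at 0.88%, and sell the proceeds forward at 1.3217.
Arbitrage profit = |30,488,270.69 − 30,281,447.41| = AUD 206,823.

AUD 206,823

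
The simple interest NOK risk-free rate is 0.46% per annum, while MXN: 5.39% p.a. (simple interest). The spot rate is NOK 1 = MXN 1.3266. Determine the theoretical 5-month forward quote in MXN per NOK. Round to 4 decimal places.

1.3538

T = 5/12 years.
Growth of 1 MXN over T: 1 + 0.0539×5/12 = 1.0224583.
Growth of 1 NOK over T: 1 + 0.0046×5/12 = 1.0019167.
CIP: F = S · (grow MXN)/(grow NOK) = 1.3266 × 1.0224583/1.0019167 = 1.353798 MXN per NOK.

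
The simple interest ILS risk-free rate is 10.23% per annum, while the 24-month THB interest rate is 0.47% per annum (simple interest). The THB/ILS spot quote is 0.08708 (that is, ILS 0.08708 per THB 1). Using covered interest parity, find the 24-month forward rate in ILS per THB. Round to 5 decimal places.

T = 2 years.
ILS accumulates by 1 + 0.1023×2 = 1.204600.
Growth of 1 THB over T: 1 + 0.0047×2 = 1.009400.
So F = 0.08708 × 1.204600 / 1.009400 = 0.1039197 (ILS/THB).

0.10392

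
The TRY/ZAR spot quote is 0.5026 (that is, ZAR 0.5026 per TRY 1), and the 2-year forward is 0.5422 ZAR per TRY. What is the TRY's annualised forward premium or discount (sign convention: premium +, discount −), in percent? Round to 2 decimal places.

T = 2 years.
TRY trades forward at +7.87903% vs spot over the period.
Per annum: 0.0787903 / 2 = 0.039395 = 3.94%.

+3.94%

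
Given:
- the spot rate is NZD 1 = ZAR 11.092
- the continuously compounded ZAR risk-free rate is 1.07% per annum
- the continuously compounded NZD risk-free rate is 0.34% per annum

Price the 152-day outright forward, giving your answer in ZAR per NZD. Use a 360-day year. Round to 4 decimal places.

T = 152/360 years.
ZAR growth factor: e^(0.0107×152/360) = 1.004528.
Growth of 1 NZD over T: e^(0.0034×152/360) = 1.00143659.
Forward (ZAR per NZD) = 11.092 × 1.004528 / 1.00143659 = 11.126241.

11.1262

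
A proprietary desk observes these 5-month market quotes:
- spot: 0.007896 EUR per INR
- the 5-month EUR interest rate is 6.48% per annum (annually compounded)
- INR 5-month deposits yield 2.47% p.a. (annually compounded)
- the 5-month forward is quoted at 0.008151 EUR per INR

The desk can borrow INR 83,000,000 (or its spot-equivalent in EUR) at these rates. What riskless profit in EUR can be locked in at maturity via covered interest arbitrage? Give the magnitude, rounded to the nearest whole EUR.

EUR 10,707

T = 5/12 years.
Invest the INR and cover forward: 83,000,000 × 1.01021848 × 0.008151 = EUR 683,446.14.
Convert at spot and invest in EUR: 83,000,000 × 0.007896 × 1.02650645 = EUR 672,739.48.
The quoted forward overvalues INR, so borrow EUR, buy INR at spot, deposit the INR at 2.47%, and sell the proceeds forward at 0.008151.
The gap between the two covered legs is EUR 10,707.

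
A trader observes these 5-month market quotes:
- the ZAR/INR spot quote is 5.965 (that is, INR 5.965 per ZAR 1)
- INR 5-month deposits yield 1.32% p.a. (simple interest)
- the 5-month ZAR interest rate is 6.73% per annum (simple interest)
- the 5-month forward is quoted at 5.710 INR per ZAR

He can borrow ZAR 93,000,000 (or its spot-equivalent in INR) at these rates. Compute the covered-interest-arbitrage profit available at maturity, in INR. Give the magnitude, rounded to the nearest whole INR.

T = 5/12 years.
Invest the ZAR and cover forward: 93,000,000 × 1.02804166667 × 5.710 = INR 545,920,966.25.
Convert at spot and invest in INR: 93,000,000 × 5.965 × 1.005500 = INR 557,796,097.50.
The quoted forward undervalues ZAR, so borrow ZAR, convert to INR at spot, deposit the INR at 1.32%, and buy ZAR forward at 5.710 to cover the loan.
Profit = 557,796,097.50 − 545,920,966.25 = INR 11,875,131.

INR 11,875,131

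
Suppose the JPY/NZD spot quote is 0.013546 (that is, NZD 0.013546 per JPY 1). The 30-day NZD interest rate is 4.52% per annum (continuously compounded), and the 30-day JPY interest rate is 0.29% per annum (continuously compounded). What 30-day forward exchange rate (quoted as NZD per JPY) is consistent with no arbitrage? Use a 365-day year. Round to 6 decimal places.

0.013593

T = 30/365 years.
Growth of 1 NZD over T: e^(0.0452×30/365) = 1.003722.
JPY accumulates by e^(0.0029×30/365) = 1.0002384.
Forward (NZD per JPY) = 0.013546 × 1.003722 / 1.0002384 = 0.01359318.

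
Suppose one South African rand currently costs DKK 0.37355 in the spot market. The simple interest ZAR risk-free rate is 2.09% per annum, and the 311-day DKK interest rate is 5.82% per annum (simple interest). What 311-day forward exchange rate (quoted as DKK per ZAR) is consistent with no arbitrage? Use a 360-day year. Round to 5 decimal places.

T = 311/360 years.
Growth of 1 DKK over T: 1 + 0.0582×311/360 = 1.0502783.
ZAR accumulates by 1 + 0.0209×311/360 = 1.0180553.
Forward (DKK per ZAR) = 0.37355 × 1.0502783 / 1.0180553 = 0.3853734.

0.38537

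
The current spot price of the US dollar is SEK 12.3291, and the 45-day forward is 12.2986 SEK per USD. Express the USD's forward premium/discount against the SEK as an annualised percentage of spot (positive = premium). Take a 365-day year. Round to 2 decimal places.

-2.01%

T = 45/365 years.
(F − S)/S = (12.2986 − 12.3291)/12.3291 = -0.0024738.
Per annum: -0.0024738 / (45/365) = -0.020065 = -2.01%.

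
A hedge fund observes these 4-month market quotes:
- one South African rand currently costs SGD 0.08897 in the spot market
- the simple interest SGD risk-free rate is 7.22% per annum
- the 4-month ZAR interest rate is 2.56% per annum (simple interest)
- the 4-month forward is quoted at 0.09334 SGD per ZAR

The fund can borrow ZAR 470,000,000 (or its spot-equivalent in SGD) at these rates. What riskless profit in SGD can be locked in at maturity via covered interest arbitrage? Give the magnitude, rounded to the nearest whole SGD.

T = 4/12 years.
Keep in ZAR, deliver into the forward: 470,000,000·1.0085333333·0.09334 = SGD 44,244,155.63.
Swap to SGD now, deposit: 470,000,000·0.08897·1.0240666667 = SGD 42,822,269.33.
The quoted forward overvalues ZAR, so borrow SGD, buy ZAR at spot, deposit the ZAR at 2.56%, and sell the proceeds forward at 0.09334.
Profit = 44,244,155.63 − 42,822,269.33 = SGD 1,421,886.

SGD 1,421,886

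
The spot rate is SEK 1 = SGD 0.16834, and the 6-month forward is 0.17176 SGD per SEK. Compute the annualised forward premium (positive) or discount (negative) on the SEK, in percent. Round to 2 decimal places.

+4.06%

T = 6/12 years.
(F − S)/S = (0.17176 − 0.16834)/0.16834 = 0.0203160.
Annualise by dividing by T: 0.0203160 / (6/12) = 0.040632 → 4.06%.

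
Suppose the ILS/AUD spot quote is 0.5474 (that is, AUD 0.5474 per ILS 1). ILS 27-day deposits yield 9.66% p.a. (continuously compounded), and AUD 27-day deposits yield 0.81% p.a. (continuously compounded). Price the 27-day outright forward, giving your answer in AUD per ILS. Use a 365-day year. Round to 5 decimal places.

0.54383

T = 27/365 years.
AUD growth factor: e^(0.0081×27/365) = 1.0005994.
ILS growth factor: e^(0.0966×27/365) = 1.0071713.
CIP: F = S · (grow AUD)/(grow ILS) = 0.5474 × 1.0005994/1.0071713 = 0.5438282 AUD per ILS.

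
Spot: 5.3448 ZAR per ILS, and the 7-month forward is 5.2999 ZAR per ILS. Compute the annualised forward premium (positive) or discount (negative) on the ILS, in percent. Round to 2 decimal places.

T = 7/12 years.
Period premium: (5.2999 − 5.3448)/5.3448 = -0.0084007.
×(1/T) gives -1.44% p.a.

-1.44%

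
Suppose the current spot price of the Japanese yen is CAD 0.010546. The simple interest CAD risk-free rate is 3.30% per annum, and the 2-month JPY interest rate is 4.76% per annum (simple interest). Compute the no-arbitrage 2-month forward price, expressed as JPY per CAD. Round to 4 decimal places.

T = 2/12 years.
CAD accumulates by 1 + 0.0330×2/12 = 1.005500.
JPY accumulates by 1 + 0.0476×2/12 = 1.00793333.
Forward (CAD per JPY) = 0.010546 × 1.005500 / 1.00793333 = 0.010520540.
Invert for JPY per CAD: 1 / 0.010520540 = 95.0522.

95.0522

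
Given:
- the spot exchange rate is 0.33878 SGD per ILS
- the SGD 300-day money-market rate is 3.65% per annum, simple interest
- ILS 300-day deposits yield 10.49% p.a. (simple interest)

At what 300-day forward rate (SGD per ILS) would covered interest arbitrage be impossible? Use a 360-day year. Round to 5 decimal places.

0.32102

T = 300/360 years.
SGD accumulates by 1 + 0.0365×300/360 = 1.0304167.
Growth of 1 ILS over T: 1 + 0.1049×300/360 = 1.0874167.
Forward (SGD per ILS) = 0.33878 × 1.0304167 / 1.0874167 = 0.3210219.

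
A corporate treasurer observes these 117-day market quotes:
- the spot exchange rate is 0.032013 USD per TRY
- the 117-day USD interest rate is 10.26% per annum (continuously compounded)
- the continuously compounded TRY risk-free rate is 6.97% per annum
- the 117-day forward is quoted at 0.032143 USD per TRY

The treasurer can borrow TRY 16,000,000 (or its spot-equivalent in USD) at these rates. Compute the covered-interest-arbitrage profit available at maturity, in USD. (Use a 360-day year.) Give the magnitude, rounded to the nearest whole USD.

USD 3,505

T = 117/360 years.
Keep in TRY, deliver into the forward: 16,000,000·1.02291102·0.032143 = USD 526,070.86.
Swap to USD now, deposit: 16,000,000·0.032013·1.03390718 = USD 529,575.53.
The quoted forward undervalues TRY, so borrow TRY, convert to USD at spot, deposit the USD at 10.26%, and buy TRY forward at 0.032143 to cover the loan.
The gap between the two covered legs is USD 3,505.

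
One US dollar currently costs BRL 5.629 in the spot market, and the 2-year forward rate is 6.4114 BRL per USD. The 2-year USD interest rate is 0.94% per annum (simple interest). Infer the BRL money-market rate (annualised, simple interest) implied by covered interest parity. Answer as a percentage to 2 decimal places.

T = 2 years.
By CIP, F/S equals the BRL-to-USD growth ratio: 6.4114/5.629 = 1.1389945.
USD growth factor: 1 + 0.0094×2 = 1.018800.
Hence g_BRL = 1.1604076.
(1.1604076 − 1)/T = 0.080204, i.e. 8.02%.

8.02%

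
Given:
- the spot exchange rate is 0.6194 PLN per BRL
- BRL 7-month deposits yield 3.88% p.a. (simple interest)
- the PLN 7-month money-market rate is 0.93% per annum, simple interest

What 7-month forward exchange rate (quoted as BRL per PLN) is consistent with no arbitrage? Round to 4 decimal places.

T = 7/12 years.
PLN growth factor: 1 + 0.0093×7/12 = 1.005425.
BRL accumulates by 1 + 0.0388×7/12 = 1.0226333.
So F = 0.6194 × 1.005425 / 1.0226333 = 0.6089771 (PLN/BRL).
Quoted the other way: 1/0.6089771 = 1.6421 BRL per PLN.

1.6421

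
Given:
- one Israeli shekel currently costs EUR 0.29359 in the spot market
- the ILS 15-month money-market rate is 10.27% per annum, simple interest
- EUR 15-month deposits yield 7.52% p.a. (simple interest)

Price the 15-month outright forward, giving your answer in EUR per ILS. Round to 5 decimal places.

0.28465

T = 15/12 years.
EUR accumulates by 1 + 0.0752×15/12 = 1.094000.
ILS growth factor: 1 + 0.1027×15/12 = 1.128375.
So F = 0.29359 × 1.094000 / 1.128375 = 0.2846460 (EUR/ILS).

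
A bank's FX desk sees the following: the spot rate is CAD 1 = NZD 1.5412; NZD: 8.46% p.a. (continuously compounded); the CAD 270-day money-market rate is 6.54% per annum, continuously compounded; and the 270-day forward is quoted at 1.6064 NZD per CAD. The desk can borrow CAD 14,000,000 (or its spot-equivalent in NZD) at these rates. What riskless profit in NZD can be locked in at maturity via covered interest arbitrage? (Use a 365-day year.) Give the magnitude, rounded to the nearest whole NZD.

T = 270/365 years.
Route A — deposit CAD, sell forward: 14,000,000 × 1.0495674031 × 1.6064 = NZD 23,604,351.07.
Route B — convert at spot, deposit NZD: 14,000,000 × 1.5412 × 1.0645804969 = NZD 22,970,240.47.
The quoted forward overvalues CAD, so borrow NZD, buy CAD at spot, deposit the CAD at 6.54%, and sell the proceeds forward at 1.6064.
Profit = 23,604,351.07 − 22,970,240.47 = NZD 634,111.

NZD 634,111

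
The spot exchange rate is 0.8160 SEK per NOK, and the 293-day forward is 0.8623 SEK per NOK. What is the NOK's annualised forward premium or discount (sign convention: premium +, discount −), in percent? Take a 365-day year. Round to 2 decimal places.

+7.07%

T = 293/365 years.
(F − S)/S = (0.8623 − 0.816)/0.816 = 0.0567402.
Per annum: 0.0567402 / (293/365) = 0.070683 = 7.07%.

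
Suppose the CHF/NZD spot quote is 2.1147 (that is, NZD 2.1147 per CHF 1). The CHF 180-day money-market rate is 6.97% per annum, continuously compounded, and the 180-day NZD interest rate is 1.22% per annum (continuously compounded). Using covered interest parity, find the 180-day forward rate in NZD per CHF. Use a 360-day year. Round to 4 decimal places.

T = 180/360 years.
NZD growth factor: e^(0.0122×180/360) = 1.0061186.
Growth of 1 CHF over T: e^(0.0697×180/360) = 1.0354644.
So F = 2.1147 × 1.0061186 / 1.0354644 = 2.054768 (NZD/CHF).

2.0548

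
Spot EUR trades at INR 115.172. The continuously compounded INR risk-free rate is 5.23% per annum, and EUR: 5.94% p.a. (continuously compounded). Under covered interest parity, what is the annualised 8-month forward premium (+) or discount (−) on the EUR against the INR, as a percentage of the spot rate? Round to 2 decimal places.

T = 8/12 years.
No-arbitrage forward: 115.172 × 1.0354816 / 1.0403945 = 114.628140 INR/EUR.
Annualised premium = (F − S)/S × (1/T) = (114.628140 − 115.172)/115.172 ÷ (8/12) = -0.71%.

-0.71%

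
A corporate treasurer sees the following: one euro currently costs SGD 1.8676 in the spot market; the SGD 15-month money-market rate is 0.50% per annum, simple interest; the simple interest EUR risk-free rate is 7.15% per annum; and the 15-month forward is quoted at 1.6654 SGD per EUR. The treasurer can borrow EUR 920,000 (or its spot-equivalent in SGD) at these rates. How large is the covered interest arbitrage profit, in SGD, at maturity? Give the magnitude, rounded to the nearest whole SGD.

SGD 59,825

T = 15/12 years.
Invest the EUR and cover forward: 920,000 × 1.089375 × 1.6654 = SGD 1,669,105.52.
Convert at spot and invest in SGD: 920,000 × 1.8676 × 1.006250 = SGD 1,728,930.70.
The quoted forward undervalues EUR, so borrow EUR, convert to SGD at spot, deposit the SGD at 0.50%, and buy EUR forward at 1.6654 to cover the loan.
Profit = 1,728,930.70 − 1,669,105.52 = SGD 59,825.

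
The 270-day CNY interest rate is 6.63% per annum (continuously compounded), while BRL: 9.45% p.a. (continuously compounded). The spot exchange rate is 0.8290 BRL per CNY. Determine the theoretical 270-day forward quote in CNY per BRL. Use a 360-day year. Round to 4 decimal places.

T = 270/360 years.
BRL accumulates by e^(0.0945×270/360) = 1.073447.
CNY accumulates by e^(0.0663×270/360) = 1.050982.
So F = 0.829 × 1.073447 / 1.050982 = 0.8467201 (BRL/CNY).
Quoted the other way: 1/0.8467201 = 1.1810 CNY per BRL.

1.1810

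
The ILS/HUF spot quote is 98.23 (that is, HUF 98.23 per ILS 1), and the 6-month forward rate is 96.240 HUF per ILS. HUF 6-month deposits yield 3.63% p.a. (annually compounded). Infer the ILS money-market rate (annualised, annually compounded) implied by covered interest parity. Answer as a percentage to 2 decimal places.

T = 6/12 years.
By CIP, F/S equals the HUF-to-ILS growth ratio: 96.24/98.23 = 0.9797414.
HUF growth factor: (1 + 0.0363)^(6/12) = 1.0179882.
So the ILS growth factor = 1.0390376.
Annualise: 1.0390376^(12/6) − 1 = 0.079599 = 7.96%.

7.96%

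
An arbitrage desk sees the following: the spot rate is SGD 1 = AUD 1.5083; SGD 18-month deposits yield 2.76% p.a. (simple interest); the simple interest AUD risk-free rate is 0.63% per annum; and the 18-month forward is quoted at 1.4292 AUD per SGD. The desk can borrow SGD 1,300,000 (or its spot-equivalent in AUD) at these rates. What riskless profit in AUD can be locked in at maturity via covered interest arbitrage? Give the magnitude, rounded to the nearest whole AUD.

AUD 44,440

T = 18/12 years.
Keep in SGD, deliver into the forward: 1,300,000·1.041400·1.4292 = AUD 1,934,879.54.
Swap to AUD now, deposit: 1,300,000·1.5083·1.009450 = AUD 1,979,319.47.
The quoted forward undervalues SGD, so borrow SGD, convert to AUD at spot, deposit the AUD at 0.63%, and buy SGD forward at 1.4292 to cover the loan.
Arbitrage profit = |1,934,879.54 − 1,979,319.47| = AUD 44,440.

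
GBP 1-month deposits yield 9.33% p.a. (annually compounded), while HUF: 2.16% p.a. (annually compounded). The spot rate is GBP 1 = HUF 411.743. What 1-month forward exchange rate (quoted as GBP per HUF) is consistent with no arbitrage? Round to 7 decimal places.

0.0024425

T = 1/12 years.
HUF accumulates by (1 + 0.0216)^(1/12) = 1.0017824.
Growth of 1 GBP over T: (1 + 0.0933)^(1/12) = 1.0074611.
CIP: F = S · (grow HUF)/(grow GBP) = 411.743 × 1.0017824/1.0074611 = 409.4222 HUF per GBP.
Quoted the other way: 1/409.4222 = 0.0024425 GBP per HUF.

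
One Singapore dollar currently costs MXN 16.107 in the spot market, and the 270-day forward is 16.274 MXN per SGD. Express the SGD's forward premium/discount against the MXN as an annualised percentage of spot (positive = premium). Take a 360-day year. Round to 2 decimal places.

T = 270/360 years.
SGD trades forward at +1.03682% vs spot over the period.
Per annum: 0.0103682 / (270/360) = 0.013824 = 1.38%.

+1.38%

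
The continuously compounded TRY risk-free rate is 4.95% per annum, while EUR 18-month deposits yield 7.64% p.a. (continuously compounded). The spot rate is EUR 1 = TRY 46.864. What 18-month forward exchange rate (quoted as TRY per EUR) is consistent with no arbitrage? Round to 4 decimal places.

45.0107

T = 18/12 years.
Growth of 1 TRY over T: e^(0.0495×18/12) = 1.07707604.
Growth of 1 EUR over T: e^(0.0764×18/12) = 1.12142478.
So F = 46.864 × 1.07707604 / 1.12142478 = 45.010680 (TRY/EUR).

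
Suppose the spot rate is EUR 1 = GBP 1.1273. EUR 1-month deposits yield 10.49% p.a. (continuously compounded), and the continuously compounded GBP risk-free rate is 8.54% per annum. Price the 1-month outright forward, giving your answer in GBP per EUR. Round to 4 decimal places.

1.1255

T = 1/12 years.
GBP growth factor: e^(0.0854×1/12) = 1.0071421.
Growth of 1 EUR over T: e^(0.1049×1/12) = 1.008780.
So F = 1.1273 × 1.0071421 / 1.008780 = 1.125470 (GBP/EUR).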